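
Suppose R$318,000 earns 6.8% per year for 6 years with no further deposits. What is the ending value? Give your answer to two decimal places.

R$471,905.06

318,000 × (1+0.068)^6 = 318,000 × 1.483978 = 471,905.0622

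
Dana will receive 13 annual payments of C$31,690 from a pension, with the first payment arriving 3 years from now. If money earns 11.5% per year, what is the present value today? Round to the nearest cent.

C$167,813.99

Value one period before first payment (t=2): 31690 × [1 − (1+0.115)^(−13)] / 0.115 = 31690 × 6.583482 = 208,630.5480
PV₀ = 208,630.5480 / (1+0.115)^2 = 208,630.5480 / 1.243225 = 167,813.9902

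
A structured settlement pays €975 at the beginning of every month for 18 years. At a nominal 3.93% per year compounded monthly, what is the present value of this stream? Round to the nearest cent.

€151,285.64

With 12 periods per year: i = 0.003275, n = 216.
PV = PMT · [1 − (1+i)^(−n)] / i × (1+i) = 975 · 155.164763 = 151,285.6436
(annuity-due: payments at period start, so ×(1+i).)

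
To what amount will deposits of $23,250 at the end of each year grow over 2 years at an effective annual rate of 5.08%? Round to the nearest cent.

FV = PMT · [(1+i)^n − 1] / i = 23250 · 2.050800 = 47,681.1000

$47,681.10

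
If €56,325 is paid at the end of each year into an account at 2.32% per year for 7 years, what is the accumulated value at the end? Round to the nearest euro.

FV = 56325 × [(1+0.0232)^7 − 1] / 0.0232 = 56325 × 7.506482 = 422,802.5751

€422,803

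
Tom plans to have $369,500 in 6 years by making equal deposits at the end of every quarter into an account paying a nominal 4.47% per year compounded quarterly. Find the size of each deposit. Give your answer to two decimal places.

$13,508.78

Periodic rate i = 0.0447/4 = 0.011175; n = 6 × 4 = 24 periods.
PMT = 369500 / ( [(1+0.011175)^24 − 1] / 0.011175 ) = 369500 / 27.352574 = 13,508.7833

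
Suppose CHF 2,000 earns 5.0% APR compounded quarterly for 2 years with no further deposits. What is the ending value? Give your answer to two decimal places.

CHF 2,208.97

i = 0.05/4 = 0.0125 per quarter; n = 2·4 = 8.
2,000 × (1+0.0125)^8 = 2,000 × 1.104486 = 2,208.9722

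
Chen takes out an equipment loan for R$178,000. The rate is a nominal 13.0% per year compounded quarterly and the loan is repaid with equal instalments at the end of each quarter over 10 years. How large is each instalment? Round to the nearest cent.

With 4 periods per year: i = 0.0325, n = 40.
Annuity-PV factor = 22.208433; PMT = 178000 / 22.208433 = 8,014.9733

R$8,014.97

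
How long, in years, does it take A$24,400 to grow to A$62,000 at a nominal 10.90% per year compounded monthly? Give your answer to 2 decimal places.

Periodic rate i = 0.109/12 = 0.00908333.
n = ln(62000/24400) / ln(1+0.00908333) = ln(2.54098) / 0.009042 = 103.1318 months
= 103.1318/12 years

8.59 years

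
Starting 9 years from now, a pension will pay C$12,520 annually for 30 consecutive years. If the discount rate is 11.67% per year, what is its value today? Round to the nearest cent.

C$42,747.21

PV at t=8 (ordinary 30-year annuity): 12520 × a(30|0.1167) = 12520 × 8.256492 = 103,371.2806
PV₀ = 103,371.2806 / (1+0.1167)^8 = 103,371.2806 / 2.418200 = 42,747.2093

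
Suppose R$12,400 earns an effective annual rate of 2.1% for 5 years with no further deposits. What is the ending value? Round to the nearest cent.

FV = PV·(1+i)^n = 12,400 × 1.109504 = 13,757.8445

R$13,757.84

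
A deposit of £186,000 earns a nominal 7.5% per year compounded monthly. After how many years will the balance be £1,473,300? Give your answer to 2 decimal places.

27.68 years

Periodic rate i = 0.075/12 = 0.00625.
(1+i)^n = 1.4733e+06/186000 = 7.92097, so n = ln 7.92097 / ln 1.00625 = 332.1558 months
= 332.1558/12 years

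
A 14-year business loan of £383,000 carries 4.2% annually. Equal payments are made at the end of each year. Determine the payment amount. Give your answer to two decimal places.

Annuity-PV factor = 10.425009; PMT = 383000 / 10.425009 = 36,738.5786

£36,738.58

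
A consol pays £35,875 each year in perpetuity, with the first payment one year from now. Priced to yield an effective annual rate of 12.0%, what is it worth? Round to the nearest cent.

£298,958.33

PV = PMT / i = 35875 / 0.12 = 298,958.3333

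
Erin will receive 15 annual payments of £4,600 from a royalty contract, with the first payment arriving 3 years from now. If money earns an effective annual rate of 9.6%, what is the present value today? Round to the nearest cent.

Value one period before first payment (t=2): 4600 × [1 − (1+0.096)^(−15)] / 0.096 = 4600 × 7.782941 = 35,801.5309
Discount back 2 years: 35,801.5309 × (1+0.096)^(−2) = 35,801.5309 × 0.832490 = 29,804.4073

£29,804.41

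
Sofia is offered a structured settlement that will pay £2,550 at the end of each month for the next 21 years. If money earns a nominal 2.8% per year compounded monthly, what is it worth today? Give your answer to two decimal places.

£485,427.89

i = 0.028/12 = 0.00233333 per month; n = 21·12 = 252.
PV = PMT · [1 − (1+i)^(−n)] / i = 2550 · 190.363878 = 485,427.8898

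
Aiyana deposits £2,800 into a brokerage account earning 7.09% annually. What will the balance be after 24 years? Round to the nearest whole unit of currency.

FV = 2,800 × (1 + 0.0709)^24 = 14,492.1252

£14,492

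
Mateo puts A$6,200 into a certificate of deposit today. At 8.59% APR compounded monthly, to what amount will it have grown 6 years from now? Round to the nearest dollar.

A$10,362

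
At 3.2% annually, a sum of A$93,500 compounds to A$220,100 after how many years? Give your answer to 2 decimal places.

27.18 years

n = ln(220100/93500) / ln(1+0.032) = ln(2.35401) / 0.031499 = 27.1796 years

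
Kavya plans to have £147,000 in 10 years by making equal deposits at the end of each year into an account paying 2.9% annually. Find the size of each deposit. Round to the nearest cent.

FV-annuity factor = 11.411224; PMT = 147000 / 11.411224 = 12,882.0533

£12,882.05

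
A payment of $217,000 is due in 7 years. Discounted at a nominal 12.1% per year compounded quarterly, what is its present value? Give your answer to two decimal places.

$94,203.34

With 4 periods per year: i = 0.03025, n = 28.
PV = 217,000 / (1 + 0.03025)^28 = 217,000 / 2.303528 = 94,203.3364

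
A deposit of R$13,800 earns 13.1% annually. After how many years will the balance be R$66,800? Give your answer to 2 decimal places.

12.81 years

(1+i)^n = 66800/13800 = 4.84058, so n = ln 4.84058 / ln 1.131 = 12.8108 years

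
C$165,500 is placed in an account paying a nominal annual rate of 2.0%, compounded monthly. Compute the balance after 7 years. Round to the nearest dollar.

Periodic rate i = 0.02/12 = 0.00166667; n = 7 × 12 = 84 periods.
FV = 165,500 × (1 + 0.00166667)^84 = 190,348.1298

C$190,348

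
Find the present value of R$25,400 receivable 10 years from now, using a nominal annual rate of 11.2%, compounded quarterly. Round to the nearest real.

With 4 periods per year: i = 0.028, n = 40.
PV = 25,400 / (1 + 0.028)^40 = 25,400 / 3.018037 = 8,416.0660

R$8,416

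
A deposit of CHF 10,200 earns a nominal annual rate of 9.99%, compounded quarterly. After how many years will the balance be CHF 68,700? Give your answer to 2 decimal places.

19.33 years

Periodic rate i = 0.0999/4 = 0.024975.
(1+i)^n = 68700/10200 = 6.73529, so n = ln 6.73529 / ln 1.02497 = 77.3206 quarters
= 77.3206/4 years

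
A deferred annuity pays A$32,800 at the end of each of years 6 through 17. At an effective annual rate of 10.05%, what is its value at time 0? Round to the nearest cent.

A$138,115.73

PV at t=5 (ordinary 12-year annuity): 32800 × a(12|0.1005) = 32800 × 6.797035 = 222,942.7568
Discount back 5 years: 222,942.7568 × (1+0.1005)^(−5) = 222,942.7568 × 0.619512 = 138,115.7267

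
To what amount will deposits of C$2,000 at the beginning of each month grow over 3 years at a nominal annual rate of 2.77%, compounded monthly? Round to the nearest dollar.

C$75,159

With 12 periods per year: i = 0.00230833, n = 36.
FV = 2000 × [(1+0.00230833)^36 − 1] / 0.00230833 × (1+i) = 2000 × 37.579577 = 75,159.1531
Payments are at the start of each period, so multiply by (1+i).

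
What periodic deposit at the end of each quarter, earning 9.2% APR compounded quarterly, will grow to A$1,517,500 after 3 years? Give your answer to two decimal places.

i = 0.092/4 = 0.023 per quarter; n = 3·4 = 12.
PMT = 1.5175e+06 / ( [(1+0.023)^12 − 1] / 0.023 ) = 1.5175e+06 / 13.640630 = 111,248.5244

A$111,248.52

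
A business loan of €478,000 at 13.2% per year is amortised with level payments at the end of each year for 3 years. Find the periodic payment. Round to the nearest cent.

Annuity-PV factor = 2.353157; PMT = 478000 / 2.353157 = 203,131.3428

€203,131.34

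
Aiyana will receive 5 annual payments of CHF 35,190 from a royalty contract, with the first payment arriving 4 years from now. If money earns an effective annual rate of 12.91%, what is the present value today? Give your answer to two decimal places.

CHF 86,174.21

Value one period before first payment (t=3): 35190 × [1 − (1+0.1291)^(−5)] / 0.1291 = 35190 × 3.524969 = 124,043.6478
PV₀ = 124,043.6478 / (1+0.1291)^3 = 124,043.6478 / 1.439452 = 86,174.2093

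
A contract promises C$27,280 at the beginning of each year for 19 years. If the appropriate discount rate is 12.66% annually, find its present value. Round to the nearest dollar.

C$217,553

Annuity factor a(19|0.1266) × (1+i) = 7.974811; PV = 27280 × 7.974811 = 217,552.8559
Payments are at the start of each period, so multiply by (1+i).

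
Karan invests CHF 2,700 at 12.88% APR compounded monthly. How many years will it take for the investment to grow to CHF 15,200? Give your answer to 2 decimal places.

Periodic rate i = 0.1288/12 = 0.0107333.
(1+i)^n = 15200/2700 = 5.62963, so n = ln 5.62963 / ln 1.01073 = 161.8603 months
= 161.8603/12 years

13.49 years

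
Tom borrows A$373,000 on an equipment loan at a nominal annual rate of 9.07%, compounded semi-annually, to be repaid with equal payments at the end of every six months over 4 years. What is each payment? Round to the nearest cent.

Periodic rate i = 0.0907/2 = 0.04535; n = 4 × 2 = 8 periods.
Annuity-PV factor = 6.586465; PMT = 373000 / 6.586465 = 56,631.2921

A$56,631.29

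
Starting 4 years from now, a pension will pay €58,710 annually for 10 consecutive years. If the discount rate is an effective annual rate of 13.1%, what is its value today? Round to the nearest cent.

Value one period before first payment (t=3): 58710 × [1 − (1+0.131)^(−10)] / 0.131 = 58710 × 5.404626 = 317,305.5828
PV₀ = 317,305.5828 / (1+0.131)^3 = 317,305.5828 / 1.446731 = 219,325.8891

€219,325.89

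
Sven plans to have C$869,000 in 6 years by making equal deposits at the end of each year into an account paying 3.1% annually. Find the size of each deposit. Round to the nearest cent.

C$134,008.31

PMT = 869000 / ( [(1+0.031)^6 − 1] / 0.031 ) = 869000 / 6.484672 = 134,008.3109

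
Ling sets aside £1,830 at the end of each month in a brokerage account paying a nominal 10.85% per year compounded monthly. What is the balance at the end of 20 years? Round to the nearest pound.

Periodic rate i = 0.1085/12 = 0.00904167; n = 20 × 12 = 240 periods.
Accumulation factor s(240|0.00904167) = 848.659127; FV = 1830 × 848.659127 = 1,553,046.2026

£1,553,046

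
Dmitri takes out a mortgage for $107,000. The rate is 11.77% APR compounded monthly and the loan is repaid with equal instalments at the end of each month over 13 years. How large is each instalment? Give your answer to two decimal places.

$1,342.29

i = 0.1177/12 = 0.00980833 per month; n = 13·12 = 156.
PMT = 107000 / ( [1 − (1+0.00980833)^(−156)] / 0.00980833 ) = 107000 / 79.714441 = 1,342.2913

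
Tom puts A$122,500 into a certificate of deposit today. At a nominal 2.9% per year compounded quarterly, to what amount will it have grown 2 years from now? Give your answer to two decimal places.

A$129,787.93

i = 0.029/4 = 0.00725 per quarter; n = 2·4 = 8.
FV = PV·(1+i)^n = 122,500 × 1.059493 = 129,787.9274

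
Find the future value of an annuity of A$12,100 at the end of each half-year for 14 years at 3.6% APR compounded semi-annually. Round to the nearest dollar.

i = 0.036/2 = 0.018 per half-year; n = 14·2 = 28.
Accumulation factor s(28|0.018) = 35.995905; FV = 12100 × 35.995905 = 435,550.4550

A$435,550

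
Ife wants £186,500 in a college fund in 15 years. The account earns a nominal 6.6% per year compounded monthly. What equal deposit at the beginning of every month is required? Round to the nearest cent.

£605.80

Periodic rate i = 0.066/12 = 0.0055; n = 15 × 12 = 180 periods.
PMT = 186500 / ( [(1+0.0055)^180 − 1] / 0.0055 × (1+i) ) = 186500 / 307.855623 = 605.8035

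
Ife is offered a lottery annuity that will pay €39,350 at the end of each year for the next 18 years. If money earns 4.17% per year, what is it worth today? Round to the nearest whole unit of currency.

PV = PMT · [1 − (1+i)^(−n)] / i = 39350 · 12.486159 = 491,330.3584

€491,330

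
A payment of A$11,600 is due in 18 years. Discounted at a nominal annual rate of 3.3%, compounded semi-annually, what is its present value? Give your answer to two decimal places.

A$6,435.65

Periodic rate i = 0.033/2 = 0.0165; n = 18 × 2 = 36 periods.
Discount factor = (1+0.0165)^(−36) = 0.554797; PV = 11,600 × 0.554797 = 6,435.6468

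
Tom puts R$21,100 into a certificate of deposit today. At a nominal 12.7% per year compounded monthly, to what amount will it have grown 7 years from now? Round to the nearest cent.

R$51,090.66

i = 0.127/12 = 0.0105833 per month; n = 7·12 = 84.
FV = 21,100 × (1 + 0.0105833)^84 = 51,090.6588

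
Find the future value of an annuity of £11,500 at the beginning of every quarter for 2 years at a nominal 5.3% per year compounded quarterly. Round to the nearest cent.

£97,658.51

i = 0.053/4 = 0.01325 per quarter; n = 2·4 = 8.
FV = PMT · [(1+i)^n − 1] / i × (1+i) = 11500 · 8.492044 = 97,658.5091
(Beginning-of-period payments → annuity-due factor ×(1+i).)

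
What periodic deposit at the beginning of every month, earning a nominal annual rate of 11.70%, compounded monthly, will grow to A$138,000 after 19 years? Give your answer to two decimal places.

A$163.78

With 12 periods per year: i = 0.00975, n = 228.
PMT = 138000 / ( [(1+0.00975)^228 − 1] / 0.00975 × (1+i) ) = 138000 / 842.607144 = 163.7774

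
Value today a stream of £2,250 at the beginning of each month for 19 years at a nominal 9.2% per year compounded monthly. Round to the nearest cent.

i = 0.092/12 = 0.00766667 per month; n = 19·12 = 228.
PV = 2250 × [1 − (1+0.00766667)^(−228)] / 0.00766667 × (1+i) = 2250 × 108.396037 = 243,891.0831
Payments are at the start of each period, so multiply by (1+i).

£243,891.08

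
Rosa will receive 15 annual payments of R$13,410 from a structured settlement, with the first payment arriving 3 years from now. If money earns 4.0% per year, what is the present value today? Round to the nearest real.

R$137,849

PV at t=2 (ordinary 15-year annuity): 13410 × a(15|0.04) = 13410 × 11.118387 = 149,097.5755
Discount back 2 years: 149,097.5755 × (1+0.04)^(−2) = 149,097.5755 × 0.924556 = 137,849.0897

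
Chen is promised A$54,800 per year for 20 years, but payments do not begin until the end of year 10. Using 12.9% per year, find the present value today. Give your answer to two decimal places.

A$129,951.65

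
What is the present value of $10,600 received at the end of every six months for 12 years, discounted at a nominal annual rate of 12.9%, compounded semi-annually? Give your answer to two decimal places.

Periodic rate i = 0.129/2 = 0.0645; n = 12 × 2 = 24 periods.
Annuity factor a(24|0.0645) = 12.044926; PV = 10600 × 12.044926 = 127,676.2134

$127,676.21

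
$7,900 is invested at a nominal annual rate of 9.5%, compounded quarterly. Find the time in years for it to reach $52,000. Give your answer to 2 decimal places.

20.07 years

Periodic rate i = 0.095/4 = 0.02375.
(1+i)^n = 52000/7900 = 6.58228, so n = ln 6.58228 / ln 1.02375 = 80.2809 quarters
= 80.2809/4 years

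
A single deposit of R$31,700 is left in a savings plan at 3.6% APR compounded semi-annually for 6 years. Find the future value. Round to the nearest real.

With 2 periods per year: i = 0.018, n = 12.
FV = 31,700 × (1 + 0.018)^12 = 39,267.4409

R$39,267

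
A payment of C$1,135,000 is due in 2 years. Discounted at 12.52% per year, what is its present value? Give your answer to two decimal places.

C$896,471.35

PV = FV·(1+i)^(−n) = 1,135,000 × 0.789843 = 896,471.3498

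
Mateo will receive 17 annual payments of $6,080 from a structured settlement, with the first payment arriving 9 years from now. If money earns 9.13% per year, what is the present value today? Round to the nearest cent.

$25,607.94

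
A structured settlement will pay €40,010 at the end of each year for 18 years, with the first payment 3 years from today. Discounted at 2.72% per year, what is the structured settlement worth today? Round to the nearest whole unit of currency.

€534,084

PV at t=2 (ordinary 18-year annuity): 40010 × a(18|0.0272) = 40010 × 14.084818 = 563,533.5690
PV₀ = 563,533.5690 / (1+0.0272)^2 = 563,533.5690 / 1.055140 = 534,084.2489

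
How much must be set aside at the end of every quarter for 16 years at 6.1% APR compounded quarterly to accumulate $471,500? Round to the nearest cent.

$4,399.56

Periodic rate i = 0.061/4 = 0.01525; n = 16 × 4 = 64 periods.
PMT = 471500 / ( [(1+0.01525)^64 − 1] / 0.01525 ) = 471500 / 107.169858 = 4,399.5579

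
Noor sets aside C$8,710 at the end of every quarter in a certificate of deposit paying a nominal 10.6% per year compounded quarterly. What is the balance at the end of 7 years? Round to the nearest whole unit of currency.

With 4 periods per year: i = 0.0265, n = 28.
Accumulation factor s(28|0.0265) = 40.752434; FV = 8710 × 40.752434 = 354,953.7016

C$354,954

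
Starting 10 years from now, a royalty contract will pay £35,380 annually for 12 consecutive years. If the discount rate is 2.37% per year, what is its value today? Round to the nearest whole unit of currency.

PV at t=9 (ordinary 12-year annuity): 35380 × a(12|0.0237) = 35380 × 10.338975 = 365,792.9388
PV₀ = 365,792.9388 / (1+0.0237)^9 = 365,792.9388 / 1.234680 = 296,265.4366

£296,265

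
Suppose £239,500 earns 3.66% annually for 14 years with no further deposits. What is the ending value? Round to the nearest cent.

FV = PV·(1+i)^n = 239,500 × 1.654081 = 396,152.4816

£396,152.48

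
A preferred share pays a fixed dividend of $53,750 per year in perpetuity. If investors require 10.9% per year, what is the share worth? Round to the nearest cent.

PV = C/r = 53750/0.109 = 493,119.2661

$493,119.27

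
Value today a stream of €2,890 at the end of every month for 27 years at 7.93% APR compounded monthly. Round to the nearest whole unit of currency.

i = 0.0793/12 = 0.00660833 per month; n = 27·12 = 324.
Annuity factor a(324|0.00660833) = 133.413940; PV = 2890 × 133.413940 = 385,566.2874

€385,566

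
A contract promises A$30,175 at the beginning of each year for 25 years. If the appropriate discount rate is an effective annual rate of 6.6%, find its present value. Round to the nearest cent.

Annuity factor a(25|0.066) × (1+i) = 12.883507; PV = 30175 × 12.883507 = 388,759.8190
Payments are at the start of each period, so multiply by (1+i).

A$388,759.82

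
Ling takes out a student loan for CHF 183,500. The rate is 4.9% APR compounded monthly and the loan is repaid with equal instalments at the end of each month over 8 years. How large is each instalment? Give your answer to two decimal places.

CHF 2,314.37

With 12 periods per year: i = 0.00408333, n = 96.
Annuity-PV factor = 79.287269; PMT = 183500 / 79.287269 = 2,314.3690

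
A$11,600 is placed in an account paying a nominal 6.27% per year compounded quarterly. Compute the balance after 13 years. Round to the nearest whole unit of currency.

Periodic rate i = 0.0627/4 = 0.015675; n = 13 × 4 = 52 periods.
FV = PV·(1+i)^n = 11,600 × 2.245162 = 26,043.8781

A$26,044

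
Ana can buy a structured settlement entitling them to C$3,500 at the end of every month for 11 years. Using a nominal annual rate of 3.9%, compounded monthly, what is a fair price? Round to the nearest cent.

C$375,185.95

i = 0.039/12 = 0.00325 per month; n = 11·12 = 132.
Annuity factor a(132|0.00325) = 107.195986; PV = 3500 × 107.195986 = 375,185.9510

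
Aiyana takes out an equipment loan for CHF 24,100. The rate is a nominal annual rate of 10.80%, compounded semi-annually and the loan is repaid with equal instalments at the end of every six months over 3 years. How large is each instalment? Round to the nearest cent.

i = 0.108/2 = 0.054 per half-year; n = 3·2 = 6.
Annuity-PV factor = 5.011404; PMT = 24100 / 5.011404 = 4,809.0313

CHF 4,809.03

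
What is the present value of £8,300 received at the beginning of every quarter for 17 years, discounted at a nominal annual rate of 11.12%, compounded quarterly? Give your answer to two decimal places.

£259,310.53

Periodic rate i = 0.1112/4 = 0.0278; n = 17 × 4 = 68 periods.
PV = PMT · [1 − (1+i)^(−n)] / i × (1+i) = 8300 · 31.242232 = 259,310.5291
(annuity-due: payments at period start, so ×(1+i).)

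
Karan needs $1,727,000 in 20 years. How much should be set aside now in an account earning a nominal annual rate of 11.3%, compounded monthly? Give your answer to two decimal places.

$182,129.06

Periodic rate i = 0.113/12 = 0.00941667; n = 20 × 12 = 240 periods.
PV = FV·(1+i)^(−n) = 1,727,000 × 0.105460 = 182,129.0641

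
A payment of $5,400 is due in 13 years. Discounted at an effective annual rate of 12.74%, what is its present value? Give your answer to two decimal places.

PV = FV·(1+i)^(−n) = 5,400 × 0.210371 = 1,136.0027

$1,136.00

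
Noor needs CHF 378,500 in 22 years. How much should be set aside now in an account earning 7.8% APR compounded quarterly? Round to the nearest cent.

CHF 69,181.45

i = 0.078/4 = 0.0195 per quarter; n = 22·4 = 88.
PV = 378,500 / (1 + 0.0195)^88 = 378,500 / 5.471120 = 69,181.4458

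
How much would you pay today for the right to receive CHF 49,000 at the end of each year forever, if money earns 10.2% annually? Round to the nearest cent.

CHF 480,392.16

PV = C/r = 49000/0.102 = 480,392.1569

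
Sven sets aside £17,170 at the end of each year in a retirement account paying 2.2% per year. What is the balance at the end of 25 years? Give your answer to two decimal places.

FV = PMT · [(1+i)^n − 1] / i = 17170 · 32.861313 = 564,228.7484

£564,228.75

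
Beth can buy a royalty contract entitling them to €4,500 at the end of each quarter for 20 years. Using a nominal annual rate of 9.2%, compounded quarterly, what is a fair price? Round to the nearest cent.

i = 0.092/4 = 0.023 per quarter; n = 20·4 = 80.
PV = 4500 × [1 − (1+0.023)^(−80)] / 0.023 = 4500 × 36.427736 = 163,924.8107

€163,924.81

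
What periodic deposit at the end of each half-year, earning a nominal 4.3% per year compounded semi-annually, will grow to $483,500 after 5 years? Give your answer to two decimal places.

$43,854.43

Periodic rate i = 0.043/2 = 0.0215; n = 5 × 2 = 10 periods.
PMT = 483500 / ( [(1+0.0215)^10 − 1] / 0.0215 ) = 483500 / 11.025112 = 43,854.4302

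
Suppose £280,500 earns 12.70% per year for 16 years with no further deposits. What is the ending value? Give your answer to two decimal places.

£1,899,833.42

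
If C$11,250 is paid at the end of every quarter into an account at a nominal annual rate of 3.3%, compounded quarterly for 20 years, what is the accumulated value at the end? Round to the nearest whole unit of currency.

C$1,267,583

i = 0.033/4 = 0.00825 per quarter; n = 20·4 = 80.
FV = PMT · [(1+i)^n − 1] / i = 11250 · 112.674029 = 1,267,582.8287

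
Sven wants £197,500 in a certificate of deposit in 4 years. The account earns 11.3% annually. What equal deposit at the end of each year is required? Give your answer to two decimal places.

£41,750.18

PMT = 197500 / ( [(1+0.113)^4 − 1] / 0.113 ) = 197500 / 4.730519 = 41,750.1767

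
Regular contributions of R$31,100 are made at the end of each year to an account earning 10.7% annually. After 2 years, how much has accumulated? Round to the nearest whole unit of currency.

R$65,528

Accumulation factor s(2|0.107) = 2.107000; FV = 31100 × 2.107000 = 65,527.7000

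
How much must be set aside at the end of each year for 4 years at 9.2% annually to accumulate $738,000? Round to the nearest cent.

$160,902.28

FV-annuity factor = 4.586635; PMT = 738000 / 4.586635 = 160,902.2846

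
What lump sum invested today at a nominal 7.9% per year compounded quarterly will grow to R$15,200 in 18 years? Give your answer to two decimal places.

With 4 periods per year: i = 0.01975, n = 72.
PV = 15,200 / (1 + 0.01975)^72 = 15,200 / 4.088344 = 3,717.8870

R$3,717.89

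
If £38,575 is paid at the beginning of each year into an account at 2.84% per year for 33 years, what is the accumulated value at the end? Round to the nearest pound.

£2,122,788

Accumulation factor s(33|0.0284) × (1+i) = 55.030139; FV = 38575 × 55.030139 = 2,122,787.6045
(Beginning-of-period payments → annuity-due factor ×(1+i).)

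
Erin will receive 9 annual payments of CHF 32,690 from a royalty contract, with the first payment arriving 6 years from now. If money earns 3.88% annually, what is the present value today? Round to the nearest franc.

CHF 202,038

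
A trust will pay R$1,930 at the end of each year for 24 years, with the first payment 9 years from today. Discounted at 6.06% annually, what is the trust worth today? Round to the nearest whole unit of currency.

Value one period before first payment (t=8): 1930 × [1 − (1+0.0606)^(−24)] / 0.0606 = 1930 × 12.481073 = 24,088.4704
PV₀ = 24,088.4704 / (1+0.0606)^8 = 24,088.4704 / 1.601080 = 15,045.1403

R$15,045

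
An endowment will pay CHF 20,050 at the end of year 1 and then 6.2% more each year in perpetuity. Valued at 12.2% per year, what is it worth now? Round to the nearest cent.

PV = PMT / (i − g) = 20050 / (0.122 − 0.062) = 20050 / 0.060000 = 334,166.6667

CHF 334,166.67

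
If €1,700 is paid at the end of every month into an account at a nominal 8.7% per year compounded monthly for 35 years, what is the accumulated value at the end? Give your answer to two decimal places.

€4,638,185.67

i = 0.087/12 = 0.00725 per month; n = 35·12 = 420.
FV = 1700 × [(1+0.00725)^420 − 1] / 0.00725 = 1700 × 2728.344514 = 4,638,185.6735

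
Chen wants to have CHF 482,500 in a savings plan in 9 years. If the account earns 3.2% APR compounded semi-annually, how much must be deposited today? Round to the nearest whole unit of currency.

With 2 periods per year: i = 0.016, n = 18.
PV = 482,500 / (1 + 0.016)^18 = 482,500 / 1.330720 = 362,585.6187

CHF 362,586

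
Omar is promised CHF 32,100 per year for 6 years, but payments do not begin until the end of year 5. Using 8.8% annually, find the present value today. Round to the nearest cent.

PV at t=4 (ordinary 6-year annuity): 32100 × a(6|0.088) = 32100 × 4.512794 = 144,860.6970
PV₀ = 144,860.6970 / (1+0.088)^4 = 144,860.6970 / 1.401250 = 103,379.6337

CHF 103,379.63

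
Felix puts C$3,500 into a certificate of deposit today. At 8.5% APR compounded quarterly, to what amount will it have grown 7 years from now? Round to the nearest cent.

With 4 periods per year: i = 0.02125, n = 28.
FV = 3,500 × (1 + 0.02125)^28 = 6,306.1746

C$6,306.17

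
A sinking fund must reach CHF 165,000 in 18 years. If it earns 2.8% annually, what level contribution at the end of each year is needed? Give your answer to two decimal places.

FV-annuity factor = 22.996519; PMT = 165000 / 22.996519 = 7,174.9990

CHF 7,175.00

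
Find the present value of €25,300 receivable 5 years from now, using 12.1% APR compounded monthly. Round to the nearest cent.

€13,857.61

Periodic rate i = 0.121/12 = 0.0100833; n = 5 × 12 = 60 periods.
PV = 25,300 / (1 + 0.0100833)^60 = 25,300 / 1.825712 = 13,857.6060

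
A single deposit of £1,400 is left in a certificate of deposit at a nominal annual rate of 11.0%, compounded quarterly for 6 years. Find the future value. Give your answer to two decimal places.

Periodic rate i = 0.11/4 = 0.0275; n = 6 × 4 = 24 periods.
FV = PV·(1+i)^n = 1,400 × 1.917626 = 2,684.6765

£2,684.68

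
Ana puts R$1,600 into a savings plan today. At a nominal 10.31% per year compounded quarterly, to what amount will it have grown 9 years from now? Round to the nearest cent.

R$3,999.41

i = 0.1031/4 = 0.025775 per quarter; n = 9·4 = 36.
FV = 1,600 × (1 + 0.025775)^36 = 3,999.4102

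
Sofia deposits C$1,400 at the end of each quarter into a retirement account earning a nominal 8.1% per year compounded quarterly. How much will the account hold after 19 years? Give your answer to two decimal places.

With 4 periods per year: i = 0.02025, n = 76.
FV = PMT · [(1+i)^n − 1] / i = 1400 · 177.226117 = 248,116.5638

C$248,116.56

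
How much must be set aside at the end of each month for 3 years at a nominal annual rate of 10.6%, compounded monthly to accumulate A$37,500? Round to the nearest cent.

A$889.36

i = 0.106/12 = 0.00883333 per month; n = 3·12 = 36.
PMT = 37500 / ( [(1+0.00883333)^36 − 1] / 0.00883333 ) = 37500 / 42.165122 = 889.3606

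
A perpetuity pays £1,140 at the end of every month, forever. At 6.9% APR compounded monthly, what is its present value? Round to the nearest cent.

£198,260.87

Periodic rate i = 0.069/12 = 0.00575.
PV = PMT / i = 1140 / 0.00575 = 198,260.8696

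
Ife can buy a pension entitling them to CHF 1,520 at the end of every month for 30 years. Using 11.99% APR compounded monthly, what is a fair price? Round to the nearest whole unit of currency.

i = 0.1199/12 = 0.00999167 per month; n = 30·12 = 360.
Annuity factor a(360|0.00999167) = 97.291132; PV = 1520 × 97.291132 = 147,882.5211

CHF 147,883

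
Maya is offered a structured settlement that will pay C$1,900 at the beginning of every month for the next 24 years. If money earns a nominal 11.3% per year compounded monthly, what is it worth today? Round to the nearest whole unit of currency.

With 12 periods per year: i = 0.00941667, n = 288.
PV = 1900 × [1 − (1+0.00941667)^(−288)] / 0.00941667 × (1+i) = 1900 × 99.985648 = 189,972.7311
(annuity-due: payments at period start, so ×(1+i).)

C$189,973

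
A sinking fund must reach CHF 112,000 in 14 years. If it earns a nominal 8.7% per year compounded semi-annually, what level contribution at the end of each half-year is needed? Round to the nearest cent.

Periodic rate i = 0.087/2 = 0.0435; n = 14 × 2 = 28 periods.
PMT = 112000 / ( [(1+0.0435)^28 − 1] / 0.0435 ) = 112000 / 52.746984 = 2,123.3442

CHF 2,123.34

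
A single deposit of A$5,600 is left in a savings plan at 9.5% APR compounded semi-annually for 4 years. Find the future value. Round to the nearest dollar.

With 2 periods per year: i = 0.0475, n = 8.
FV = PV·(1+i)^n = 5,600 × 1.449547 = 8,117.4623

A$8,117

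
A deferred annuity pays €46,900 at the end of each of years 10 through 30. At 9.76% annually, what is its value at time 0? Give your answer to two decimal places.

€178,435.00

PV at t=9 (ordinary 21-year annuity): 46900 × a(21|0.0976) = 46900 × 8.796382 = 412,550.3138
PV₀ = 412,550.3138 / (1+0.0976)^9 = 412,550.3138 / 2.312048 = 178,434.9964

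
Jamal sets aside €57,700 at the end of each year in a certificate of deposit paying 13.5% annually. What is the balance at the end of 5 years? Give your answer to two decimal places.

€377,639.81

FV = 57700 × [(1+0.135)^5 − 1] / 0.135 = 57700 × 6.544884 = 377,639.8083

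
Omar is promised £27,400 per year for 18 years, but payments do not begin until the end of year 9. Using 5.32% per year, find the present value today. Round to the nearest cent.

Value one period before first payment (t=8): 27400 × [1 − (1+0.0532)^(−18)] / 0.0532 = 27400 × 11.402761 = 312,435.6432
PV₀ = 312,435.6432 / (1+0.0532)^8 = 312,435.6432 / 1.513864 = 206,382.9280

£206,382.93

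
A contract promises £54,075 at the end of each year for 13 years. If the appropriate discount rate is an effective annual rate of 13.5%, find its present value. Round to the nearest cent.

£323,337.91

PV = 54075 × [1 − (1+0.135)^(−13)] / 0.135 = 54075 × 5.979434 = 323,337.9092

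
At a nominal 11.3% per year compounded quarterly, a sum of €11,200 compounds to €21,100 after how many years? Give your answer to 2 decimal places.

5.68 years

Periodic rate i = 0.113/4 = 0.02825.
(1+i)^n = 21100/11200 = 1.88393, so n = ln 1.88393 / ln 1.02825 = 22.7350 quarters
= 22.7350/4 years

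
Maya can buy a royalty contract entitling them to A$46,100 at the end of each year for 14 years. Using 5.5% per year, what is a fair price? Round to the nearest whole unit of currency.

Annuity factor a(14|0.055) = 9.589648; PV = 46100 × 9.589648 = 442,082.7680

A$442,083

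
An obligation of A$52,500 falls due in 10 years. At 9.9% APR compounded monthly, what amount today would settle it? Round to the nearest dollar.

A$19,587

With 12 periods per year: i = 0.00825, n = 120.
PV = 52,500 / (1 + 0.00825)^120 = 52,500 / 2.680326 = 19,587.1668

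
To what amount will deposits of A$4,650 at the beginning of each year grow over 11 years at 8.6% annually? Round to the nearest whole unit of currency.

Accumulation factor s(11|0.086) × (1+i) = 18.665976; FV = 4650 × 18.665976 = 86,796.7876
(Beginning-of-period payments → annuity-due factor ×(1+i).)

A$86,797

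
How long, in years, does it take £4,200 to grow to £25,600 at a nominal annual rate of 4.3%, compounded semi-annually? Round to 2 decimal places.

42.49 years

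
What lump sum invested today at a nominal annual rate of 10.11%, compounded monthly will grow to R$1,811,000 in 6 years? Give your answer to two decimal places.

R$989,871.86

i = 0.1011/12 = 0.008425 per month; n = 6·12 = 72.
Discount factor = (1+0.008425)^(−72) = 0.546589; PV = 1,811,000 × 0.546589 = 989,871.8578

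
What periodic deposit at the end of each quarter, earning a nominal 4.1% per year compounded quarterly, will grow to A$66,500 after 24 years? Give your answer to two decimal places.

A$410.18

i = 0.041/4 = 0.01025 per quarter; n = 24·4 = 96.
PMT = 66500 / ( [(1+0.01025)^96 − 1] / 0.01025 ) = 66500 / 162.123872 = 410.1802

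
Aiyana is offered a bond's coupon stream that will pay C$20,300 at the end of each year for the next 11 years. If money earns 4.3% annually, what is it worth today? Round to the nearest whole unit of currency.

C$174,995

Annuity factor a(11|0.043) = 8.620429; PV = 20300 × 8.620429 = 174,994.7076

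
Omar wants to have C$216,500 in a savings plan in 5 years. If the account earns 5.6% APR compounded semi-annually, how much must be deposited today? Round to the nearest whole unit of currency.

C$164,258

i = 0.056/2 = 0.028 per half-year; n = 5·2 = 10.
PV = 216,500 / (1 + 0.028)^10 = 216,500 / 1.318048 = 164,258.0845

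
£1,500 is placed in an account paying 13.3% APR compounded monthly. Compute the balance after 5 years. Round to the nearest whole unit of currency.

£2,906

i = 0.133/12 = 0.0110833 per month; n = 5·12 = 60.
FV = 1,500 × (1 + 0.0110833)^60 = 2,906.0853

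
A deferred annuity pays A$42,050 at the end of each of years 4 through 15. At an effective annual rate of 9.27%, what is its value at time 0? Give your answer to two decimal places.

Value one period before first payment (t=3): 42050 × [1 − (1+0.0927)^(−12)] / 0.0927 = 42050 × 7.064350 = 297,055.9217
PV₀ = 297,055.9217 / (1+0.0927)^3 = 297,055.9217 / 1.304676 = 227,685.5060

A$227,685.51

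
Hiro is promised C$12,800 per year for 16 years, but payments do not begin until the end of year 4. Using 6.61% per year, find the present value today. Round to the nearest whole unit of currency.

C$102,422

Value one period before first payment (t=3): 12800 × [1 − (1+0.0661)^(−16)] / 0.0661 = 12800 × 9.695696 = 124,104.9133
Discount back 3 years: 124,104.9133 × (1+0.0661)^(−3) = 124,104.9133 × 0.825289 = 102,422.4465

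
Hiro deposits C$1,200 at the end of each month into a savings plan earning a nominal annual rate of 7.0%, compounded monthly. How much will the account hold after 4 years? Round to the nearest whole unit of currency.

i = 0.07/12 = 0.00583333 per month; n = 4·12 = 48.
Accumulation factor s(48|0.00583333) = 55.209236; FV = 1200 × 55.209236 = 66,251.0835

C$66,251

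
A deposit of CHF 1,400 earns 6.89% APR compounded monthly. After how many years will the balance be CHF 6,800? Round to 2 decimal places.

23.00 years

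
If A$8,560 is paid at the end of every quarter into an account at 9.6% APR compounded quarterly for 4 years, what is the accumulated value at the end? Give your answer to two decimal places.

A$164,602.25

i = 0.096/4 = 0.024 per quarter; n = 4·4 = 16.
FV = PMT · [(1+i)^n − 1] / i = 8560 · 19.229235 = 164,602.2506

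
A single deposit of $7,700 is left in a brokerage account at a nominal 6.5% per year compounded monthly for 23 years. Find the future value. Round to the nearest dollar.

i = 0.065/12 = 0.00541667 per month; n = 23·12 = 276.
7,700 × (1+0.00541667)^276 = 7,700 × 4.441382 = 34,198.6419

$34,199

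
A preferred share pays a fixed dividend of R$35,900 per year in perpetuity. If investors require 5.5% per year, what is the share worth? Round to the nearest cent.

PV = PMT / i = 35900 / 0.055 = 652,727.2727

R$652,727.27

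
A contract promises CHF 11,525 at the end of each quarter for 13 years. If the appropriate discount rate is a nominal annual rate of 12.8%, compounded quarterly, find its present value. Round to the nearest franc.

CHF 290,148

i = 0.128/4 = 0.032 per quarter; n = 13·4 = 52.
PV = PMT · [1 − (1+i)^(−n)] / i = 11525 · 25.175567 = 290,148.4070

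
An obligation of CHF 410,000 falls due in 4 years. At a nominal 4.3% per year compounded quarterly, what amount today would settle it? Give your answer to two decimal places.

CHF 345,528.49

i = 0.043/4 = 0.01075 per quarter; n = 4·4 = 16.
Discount factor = (1+0.01075)^(−16) = 0.842752; PV = 410,000 × 0.842752 = 345,528.4855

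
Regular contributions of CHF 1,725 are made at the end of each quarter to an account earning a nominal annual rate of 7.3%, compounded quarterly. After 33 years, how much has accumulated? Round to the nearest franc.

CHF 934,229

i = 0.073/4 = 0.01825 per quarter; n = 33·4 = 132.
FV = PMT · [(1+i)^n − 1] / i = 1725 · 541.581822 = 934,228.6430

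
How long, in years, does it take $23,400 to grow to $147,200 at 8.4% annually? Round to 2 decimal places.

22.80 years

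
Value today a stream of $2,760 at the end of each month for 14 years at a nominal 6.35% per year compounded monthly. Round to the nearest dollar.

With 12 periods per year: i = 0.00529167, n = 168.
PV = 2760 × [1 − (1+0.00529167)^(−168)] / 0.00529167 = 2760 × 111.112208 = 306,669.6928

$306,670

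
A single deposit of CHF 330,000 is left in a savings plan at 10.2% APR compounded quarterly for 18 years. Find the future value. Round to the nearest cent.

Periodic rate i = 0.102/4 = 0.0255; n = 18 × 4 = 72 periods.
330,000 × (1+0.0255)^72 = 330,000 × 6.128693 = 2,022,468.6509

CHF 2,022,468.65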